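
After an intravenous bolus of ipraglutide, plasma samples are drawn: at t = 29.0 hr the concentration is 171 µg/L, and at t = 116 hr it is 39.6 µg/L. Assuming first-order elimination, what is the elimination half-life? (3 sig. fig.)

41.2 hours

k = ln(C₁/C₂) / (t₂ − t₁) = ln(171/39.6) / (116 − 29.0)
  = 1.463 / 87.00 = 0.01681 hr⁻¹
t½ = ln 2 / k = ln 2 / 0.01681 ≈ 41.2 hours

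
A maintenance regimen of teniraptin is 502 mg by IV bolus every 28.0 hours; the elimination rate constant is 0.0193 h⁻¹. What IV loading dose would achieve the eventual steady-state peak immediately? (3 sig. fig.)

1200 mg

Accumulation ratio R = 1 / (1 − e^(−kτ)) = 1 / (1 − e^(−0.01930×28.0)) = 1 / (1 − 0.5825) = 2.395
Loading dose = maintenance dose × R = 502 × 2.395 ≈ 1200 mg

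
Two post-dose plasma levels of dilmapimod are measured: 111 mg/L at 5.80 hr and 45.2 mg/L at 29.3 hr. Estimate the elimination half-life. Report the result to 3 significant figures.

18.1 hours

k = ln(C₁/C₂) / (t₂ − t₁) = ln(111/45.2) / (29.3 − 5.80)
  = 0.8984 / 23.50 = 0.03823 hr⁻¹
t½ = ln 2 / k = ln 2 / 0.03823 ≈ 18.1 hours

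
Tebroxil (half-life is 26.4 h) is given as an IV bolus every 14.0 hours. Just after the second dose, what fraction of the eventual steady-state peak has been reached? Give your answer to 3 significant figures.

0.521

k = ln 2 / 26.4 = 0.02626 h⁻¹
f_n = 1 − e^(−nkτ) = 1 − e^(−2 × 0.02626 × 14.0) = 1 − e^(−0.7352) = 1 − 0.4794 ≈ 0.521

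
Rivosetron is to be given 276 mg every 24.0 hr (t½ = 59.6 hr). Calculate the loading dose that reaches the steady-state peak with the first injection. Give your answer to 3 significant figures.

1130 mg

k = ln 2 / 59.6 = 0.01163 hr⁻¹
Accumulation ratio R = 1 / (1 − e^(−kτ)) = 1 / (1 − e^(−0.01163×24.0)) = 1 / (1 − 0.7564) = 4.106
Loading dose = maintenance dose × R = 276 × 4.106 ≈ 1130 mg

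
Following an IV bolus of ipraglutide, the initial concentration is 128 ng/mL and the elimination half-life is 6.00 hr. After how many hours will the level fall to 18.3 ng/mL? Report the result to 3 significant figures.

k = ln 2 / 6.00 = 0.1155 hr⁻¹
C(t) = C₀ e^(−kt)  ⇒  t = ln(C₀/C) / k
t = ln(128/18.3) / 0.1155 = 1.945 / 0.1155 ≈ 16.8 hours

16.8 hours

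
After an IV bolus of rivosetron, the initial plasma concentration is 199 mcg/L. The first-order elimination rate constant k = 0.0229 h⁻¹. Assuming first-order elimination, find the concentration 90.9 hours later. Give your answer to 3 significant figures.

C(t) = C₀ e^(−kt) = 199 × e^(−0.02290 × 90.9) = 199 × e^(−2.082) = 199 × 0.1247 ≈ 24.8 mcg/L

24.8 mcg/L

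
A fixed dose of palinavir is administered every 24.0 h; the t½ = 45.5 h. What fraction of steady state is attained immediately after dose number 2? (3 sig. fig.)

k = ln 2 / 45.5 = 0.01523 h⁻¹
f_n = 1 − e^(−nkτ) = 1 − e^(−2 × 0.01523 × 24.0) = 1 − e^(−0.7312) = 1 − 0.4813 ≈ 0.519

0.519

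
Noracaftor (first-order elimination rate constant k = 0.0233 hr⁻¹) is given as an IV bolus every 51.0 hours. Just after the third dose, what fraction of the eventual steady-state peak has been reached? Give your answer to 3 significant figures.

f_n = 1 − e^(−nkτ) = 1 − e^(−3 × 0.02330 × 51.0) = 1 − e^(−3.565) = 1 − 0.02830 ≈ 0.972

0.972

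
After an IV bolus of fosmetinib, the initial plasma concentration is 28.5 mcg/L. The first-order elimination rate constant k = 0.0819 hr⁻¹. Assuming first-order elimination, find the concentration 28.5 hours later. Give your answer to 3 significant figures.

2.76 mcg/L

C(t) = C₀ e^(−kt) = 28.5 × e^(−0.08190 × 28.5) = 28.5 × e^(−2.334) = 28.5 × 0.09689 ≈ 2.76 mcg/L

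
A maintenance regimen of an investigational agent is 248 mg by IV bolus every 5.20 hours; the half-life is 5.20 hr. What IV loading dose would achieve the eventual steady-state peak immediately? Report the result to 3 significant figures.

496 mg

k = ln 2 / 5.20 = 0.1333 hr⁻¹
Accumulation ratio R = 1 / (1 − e^(−kτ)) = 1 / (1 − e^(−0.1333×5.20)) = 1 / (1 − 0.5000) = 2.000
Loading dose = maintenance dose × R = 248 × 2.000 ≈ 496 mg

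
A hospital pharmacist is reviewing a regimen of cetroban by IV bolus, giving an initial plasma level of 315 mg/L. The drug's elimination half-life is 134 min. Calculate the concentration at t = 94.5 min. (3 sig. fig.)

k = ln 2 / 134 = 0.005173 min⁻¹
94.5 min is 0.7052 half-lives, so C = 315 × (1/2)^0.7052 = 315 × 0.6133 ≈ 193 mg/L

193 mg/L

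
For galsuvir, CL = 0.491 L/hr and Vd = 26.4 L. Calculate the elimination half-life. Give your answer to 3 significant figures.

37.3 hours

k = CL / V = 0.491 / 26.4 = 0.01860 hr⁻¹
t½ = ln 2 / k = ln 2 / 0.01860 ≈ 37.3 hours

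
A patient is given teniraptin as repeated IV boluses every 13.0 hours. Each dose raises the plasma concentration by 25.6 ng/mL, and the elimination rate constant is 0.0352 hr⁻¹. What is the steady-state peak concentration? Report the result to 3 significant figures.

69.7 ng/mL

Fraction remaining after one interval: e^(−kτ) = e^(−0.03520 × 13.0) = 0.6328
R = 1 / (1 − 0.6328) = 2.723
Css,max = 25.6 × 2.723 ≈ 69.7 ng/mL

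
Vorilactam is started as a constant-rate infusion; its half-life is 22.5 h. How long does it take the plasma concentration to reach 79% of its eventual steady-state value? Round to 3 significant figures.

50.7 hours

k = ln 2 / 22.5 = 0.03081 h⁻¹
f = 1 − e^(−kt)  ⇒  t = −ln(1 − f) / k
t = −ln(1 − 0.79) / 0.03081 = 1.561 / 0.03081 ≈ 50.7 hours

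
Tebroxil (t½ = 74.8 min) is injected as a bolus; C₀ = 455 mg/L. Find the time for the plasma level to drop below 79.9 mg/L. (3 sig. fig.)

k = ln 2 / 74.8 = 0.009267 min⁻¹
C(t) = C₀ e^(−kt)  ⇒  t = ln(C₀/C) / k
t = ln(455/79.9) / 0.009267 = 1.740 / 0.009267 ≈ 188 minutes

188 minutes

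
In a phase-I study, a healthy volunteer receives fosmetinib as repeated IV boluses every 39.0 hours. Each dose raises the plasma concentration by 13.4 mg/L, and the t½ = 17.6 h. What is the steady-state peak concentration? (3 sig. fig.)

k = ln 2 / 17.6 = 0.03938 h⁻¹
Fraction remaining after one interval: e^(−kτ) = e^(−0.03938 × 39.0) = 0.2153
R = 1 / (1 − 0.2153) = 1.274
Css,max = 13.4 × 1.274 ≈ 17.1 mg/L

17.1 mg/L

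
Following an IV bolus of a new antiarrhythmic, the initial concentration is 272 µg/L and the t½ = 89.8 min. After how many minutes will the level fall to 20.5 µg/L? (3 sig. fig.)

335 minutes

k = ln 2 / 89.8 = 0.007719 min⁻¹
C(t) = C₀ e^(−kt)  ⇒  t = ln(C₀/C) / k
t = ln(272/20.5) / 0.007719 = 2.585 / 0.007719 ≈ 335 minutes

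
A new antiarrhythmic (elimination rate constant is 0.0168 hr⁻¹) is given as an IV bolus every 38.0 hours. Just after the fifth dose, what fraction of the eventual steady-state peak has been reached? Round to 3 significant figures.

f_n = 1 − e^(−nkτ) = 1 − e^(−5 × 0.01680 × 38.0) = 1 − e^(−3.192) = 1 − 0.04109 ≈ 0.959

0.959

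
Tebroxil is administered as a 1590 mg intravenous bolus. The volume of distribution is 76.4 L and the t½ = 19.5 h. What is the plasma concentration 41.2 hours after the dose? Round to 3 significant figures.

4.81 mg/L

C₀ = dose / V = 1590 / 76.4 = 20.81 mg/L
k = ln 2 / 19.5 = 0.03555 h⁻¹
C(t) = C₀ e^(−kt) = 20.81 × e^(−0.03555 × 41.2) = 20.81 × e^(−1.464) = 20.81 × 0.2312 ≈ 4.81 mg/L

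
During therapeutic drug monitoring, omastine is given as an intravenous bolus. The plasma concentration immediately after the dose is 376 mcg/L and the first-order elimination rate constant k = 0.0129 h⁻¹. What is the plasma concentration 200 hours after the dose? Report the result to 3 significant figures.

28.5 mcg/L

C(t) = C₀ e^(−kt) = 376 × e^(−0.01290 × 200) = 376 × e^(−2.580) = 376 × 0.07577 ≈ 28.5 mcg/L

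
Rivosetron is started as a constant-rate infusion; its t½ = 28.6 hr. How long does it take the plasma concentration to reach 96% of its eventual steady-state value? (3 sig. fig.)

133 hours

k = ln 2 / 28.6 = 0.02424 hr⁻¹
f = 1 − e^(−kt)  ⇒  t = −ln(1 − f) / k
t = −ln(1 − 0.96) / 0.02424 = 3.219 / 0.02424 ≈ 133 hours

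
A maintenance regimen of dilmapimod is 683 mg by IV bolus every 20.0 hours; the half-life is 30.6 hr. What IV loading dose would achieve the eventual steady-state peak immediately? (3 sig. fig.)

1870 mg

k = ln 2 / 30.6 = 0.02265 hr⁻¹
Accumulation ratio R = 1 / (1 − e^(−kτ)) = 1 / (1 − e^(−0.02265×20.0)) = 1 / (1 − 0.6357) = 2.745
Loading dose = maintenance dose × R = 683 × 2.745 ≈ 1870 mg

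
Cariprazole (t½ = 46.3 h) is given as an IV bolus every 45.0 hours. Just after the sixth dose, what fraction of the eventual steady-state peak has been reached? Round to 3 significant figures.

0.982

k = ln 2 / 46.3 = 0.01497 h⁻¹
f_n = 1 − e^(−nkτ) = 1 − e^(−6 × 0.01497 × 45.0) = 1 − e^(−4.042) = 1 − 0.01756 ≈ 0.982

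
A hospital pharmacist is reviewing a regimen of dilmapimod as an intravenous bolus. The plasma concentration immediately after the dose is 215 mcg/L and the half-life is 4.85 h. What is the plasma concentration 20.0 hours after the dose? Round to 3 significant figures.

k = ln 2 / 4.85 = 0.1429 h⁻¹
C(t) = C₀ e^(−kt) = 215 × e^(−0.1429 × 20.0) = 215 × e^(−2.858) = 215 × 0.05736 ≈ 12.3 mcg/L

12.3 mcg/L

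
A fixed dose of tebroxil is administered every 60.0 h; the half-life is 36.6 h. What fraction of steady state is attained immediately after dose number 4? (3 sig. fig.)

k = ln 2 / 36.6 = 0.01894 h⁻¹
f_n = 1 − e^(−nkτ) = 1 − e^(−4 × 0.01894 × 60.0) = 1 − e^(−4.545) = 1 − 0.01062 ≈ 0.989

0.989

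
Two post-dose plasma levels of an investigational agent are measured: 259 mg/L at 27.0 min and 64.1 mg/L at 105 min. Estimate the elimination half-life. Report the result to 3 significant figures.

k = ln(C₁/C₂) / (t₂ − t₁) = ln(259/64.1) / (105 − 27.0)
  = 1.396 / 78.00 = 0.01790 min⁻¹
t½ = ln 2 / k = ln 2 / 0.01790 ≈ 38.7 minutes

38.7 minutes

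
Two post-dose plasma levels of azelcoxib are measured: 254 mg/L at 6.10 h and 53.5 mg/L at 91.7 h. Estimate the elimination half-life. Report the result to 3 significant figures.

38.1 hours

k = ln(C₁/C₂) / (t₂ − t₁) = ln(254/53.5) / (91.7 − 6.10)
  = 1.558 / 85.60 = 0.01820 h⁻¹
t½ = ln 2 / k = ln 2 / 0.01820 ≈ 38.1 hours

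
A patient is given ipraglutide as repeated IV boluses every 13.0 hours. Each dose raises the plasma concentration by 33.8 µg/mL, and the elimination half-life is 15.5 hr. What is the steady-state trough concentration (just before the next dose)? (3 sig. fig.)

42.9 µg/mL

k = ln 2 / 15.5 = 0.04472 hr⁻¹
Fraction remaining after one interval: e^(−kτ) = e^(−0.04472 × 13.0) = 0.5591
R = 1 / (1 − 0.5591) = 2.268
Css,max = 33.8 × 2.268 = 76.67 µg/mL
Css,min = Css,max × e^(−kτ) = 76.67 × 0.5591 ≈ 42.9 µg/mL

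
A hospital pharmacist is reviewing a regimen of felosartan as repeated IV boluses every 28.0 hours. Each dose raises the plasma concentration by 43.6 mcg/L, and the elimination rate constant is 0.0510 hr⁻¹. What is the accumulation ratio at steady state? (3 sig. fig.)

1.32

Fraction remaining after one interval: e^(−kτ) = e^(−0.05100 × 28.0) = 0.2398
R = 1 / (1 − 0.2398) = 1 / 0.7602 ≈ 1.32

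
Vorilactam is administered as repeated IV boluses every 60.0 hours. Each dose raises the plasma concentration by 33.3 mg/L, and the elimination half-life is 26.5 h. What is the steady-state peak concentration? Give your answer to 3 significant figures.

k = ln 2 / 26.5 = 0.02616 h⁻¹
Fraction remaining after one interval: e^(−kτ) = e^(−0.02616 × 60.0) = 0.2082
R = 1 / (1 − 0.2082) = 1.263
Css,max = 33.3 × 1.263 ≈ 42.1 mg/L

42.1 mg/L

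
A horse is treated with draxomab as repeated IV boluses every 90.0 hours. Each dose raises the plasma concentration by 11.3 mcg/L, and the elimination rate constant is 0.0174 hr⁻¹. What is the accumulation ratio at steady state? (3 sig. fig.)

1.26

Fraction remaining after one interval: e^(−kτ) = e^(−0.01740 × 90.0) = 0.2089
R = 1 / (1 − 0.2089) = 1 / 0.7911 ≈ 1.26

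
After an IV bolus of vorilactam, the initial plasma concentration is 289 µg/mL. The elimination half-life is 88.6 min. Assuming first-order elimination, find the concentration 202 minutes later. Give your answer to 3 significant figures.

k = ln 2 / 88.6 = 0.007823 min⁻¹
C(t) = C₀ e^(−kt) = 289 × e^(−0.007823 × 202) = 289 × e^(−1.580) = 289 × 0.2059 ≈ 59.5 µg/mL

59.5 µg/mL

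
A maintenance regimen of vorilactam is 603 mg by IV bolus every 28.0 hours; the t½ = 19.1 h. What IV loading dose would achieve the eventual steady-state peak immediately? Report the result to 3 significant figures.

945 mg

k = ln 2 / 19.1 = 0.03629 h⁻¹
Accumulation ratio R = 1 / (1 − e^(−kτ)) = 1 / (1 − e^(−0.03629×28.0)) = 1 / (1 − 0.3620) = 1.567
Loading dose = maintenance dose × R = 603 × 1.567 ≈ 945 mg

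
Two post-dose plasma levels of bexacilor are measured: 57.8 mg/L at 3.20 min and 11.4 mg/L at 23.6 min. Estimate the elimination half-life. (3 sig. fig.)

8.71 minutes

k = ln(C₁/C₂) / (t₂ − t₁) = ln(57.8/11.4) / (23.6 − 3.20)
  = 1.623 / 20.40 = 0.07958 min⁻¹
t½ = ln 2 / k = ln 2 / 0.07958 ≈ 8.71 minutes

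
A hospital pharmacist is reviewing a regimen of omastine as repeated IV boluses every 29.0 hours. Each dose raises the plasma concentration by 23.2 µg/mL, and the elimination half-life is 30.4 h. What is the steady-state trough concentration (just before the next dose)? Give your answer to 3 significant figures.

k = ln 2 / 30.4 = 0.02280 h⁻¹
Fraction remaining after one interval: e^(−kτ) = e^(−0.02280 × 29.0) = 0.5162
R = 1 / (1 − 0.5162) = 2.067
Css,max = 23.2 × 2.067 = 47.96 µg/mL
Css,min = Css,max × e^(−kτ) = 47.96 × 0.5162 ≈ 24.8 µg/mL

24.8 µg/mL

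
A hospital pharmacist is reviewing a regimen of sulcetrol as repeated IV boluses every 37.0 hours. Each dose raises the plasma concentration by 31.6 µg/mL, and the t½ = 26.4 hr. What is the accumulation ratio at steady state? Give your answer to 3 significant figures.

k = ln 2 / 26.4 = 0.02626 hr⁻¹
Fraction remaining after one interval: e^(−kτ) = e^(−0.02626 × 37.0) = 0.3785
R = 1 / (1 − 0.3785) = 1 / 0.6215 ≈ 1.61

1.61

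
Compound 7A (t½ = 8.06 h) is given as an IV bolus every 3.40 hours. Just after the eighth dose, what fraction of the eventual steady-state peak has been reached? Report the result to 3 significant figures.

k = ln 2 / 8.06 = 0.08600 h⁻¹
f_n = 1 − e^(−nkτ) = 1 − e^(−8 × 0.08600 × 3.40) = 1 − e^(−2.339) = 1 − 0.09641 ≈ 0.904

0.904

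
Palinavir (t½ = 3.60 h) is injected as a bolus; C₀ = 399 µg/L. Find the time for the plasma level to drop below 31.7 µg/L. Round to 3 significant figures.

k = ln 2 / 3.60 = 0.1925 h⁻¹
C(t) = C₀ e^(−kt)  ⇒  t = ln(C₀/C) / k
t = ln(399/31.7) / 0.1925 = 2.533 / 0.1925 ≈ 13.2 hours

13.2 hours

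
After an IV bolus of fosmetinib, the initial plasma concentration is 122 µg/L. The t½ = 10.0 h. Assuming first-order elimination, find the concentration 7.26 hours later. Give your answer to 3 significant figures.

k = ln 2 / 10.0 = 0.06931 h⁻¹
C(t) = C₀ e^(−kt) = 122 × e^(−0.06931 × 7.26) = 122 × e^(−0.5032) = 122 × 0.6046 ≈ 73.8 µg/L

73.8 µg/L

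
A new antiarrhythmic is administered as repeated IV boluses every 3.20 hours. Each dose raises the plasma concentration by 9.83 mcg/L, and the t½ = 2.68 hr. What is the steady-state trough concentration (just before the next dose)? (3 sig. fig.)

k = ln 2 / 2.68 = 0.2586 hr⁻¹
Fraction remaining after one interval: e^(−kτ) = e^(−0.2586 × 3.20) = 0.4371
R = 1 / (1 − 0.4371) = 1.776
Css,max = 9.83 × 1.776 = 17.46 mcg/L
Css,min = Css,max × e^(−kτ) = 17.46 × 0.4371 ≈ 7.63 mcg/L

7.63 mcg/L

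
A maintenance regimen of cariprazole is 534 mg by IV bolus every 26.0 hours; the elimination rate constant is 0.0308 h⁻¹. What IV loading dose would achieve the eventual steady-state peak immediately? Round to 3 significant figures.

969 mg

Accumulation ratio R = 1 / (1 − e^(−kτ)) = 1 / (1 − e^(−0.03080×26.0)) = 1 / (1 − 0.4490) = 1.815
Loading dose = maintenance dose × R = 534 × 1.815 ≈ 969 mg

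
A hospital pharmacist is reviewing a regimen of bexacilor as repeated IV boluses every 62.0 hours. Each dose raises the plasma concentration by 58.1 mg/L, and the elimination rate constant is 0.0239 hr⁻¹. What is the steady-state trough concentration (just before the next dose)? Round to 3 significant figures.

Fraction remaining after one interval: e^(−kτ) = e^(−0.02390 × 62.0) = 0.2272
R = 1 / (1 − 0.2272) = 1.294
Css,max = 58.1 × 1.294 = 75.18 mg/L
Css,min = Css,max × e^(−kτ) = 75.18 × 0.2272 ≈ 17.1 mg/L

17.1 mg/L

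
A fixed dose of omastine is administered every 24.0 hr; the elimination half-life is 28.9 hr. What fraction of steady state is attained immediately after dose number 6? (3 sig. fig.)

k = ln 2 / 28.9 = 0.02398 hr⁻¹
f_n = 1 − e^(−nkτ) = 1 − e^(−6 × 0.02398 × 24.0) = 1 − e^(−3.454) = 1 − 0.03163 ≈ 0.968

0.968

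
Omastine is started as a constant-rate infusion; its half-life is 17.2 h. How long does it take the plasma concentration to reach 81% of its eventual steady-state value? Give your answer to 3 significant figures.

41.2 hours

k = ln 2 / 17.2 = 0.04030 h⁻¹
f = 1 − e^(−kt)  ⇒  t = −ln(1 − f) / k
t = −ln(1 − 0.81) / 0.04030 = 1.661 / 0.04030 ≈ 41.2 hours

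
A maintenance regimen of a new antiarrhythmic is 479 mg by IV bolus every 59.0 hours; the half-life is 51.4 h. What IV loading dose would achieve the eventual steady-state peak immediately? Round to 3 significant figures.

k = ln 2 / 51.4 = 0.01349 h⁻¹
Accumulation ratio R = 1 / (1 − e^(−kτ)) = 1 / (1 − e^(−0.01349×59.0)) = 1 / (1 − 0.4513) = 1.822
Loading dose = maintenance dose × R = 479 × 1.822 ≈ 873 mg

873 mg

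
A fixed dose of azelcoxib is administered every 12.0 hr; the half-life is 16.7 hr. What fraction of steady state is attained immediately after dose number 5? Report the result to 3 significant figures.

0.917

k = ln 2 / 16.7 = 0.04151 hr⁻¹
f_n = 1 − e^(−nkτ) = 1 − e^(−5 × 0.04151 × 12.0) = 1 − e^(−2.490) = 1 − 0.08288 ≈ 0.917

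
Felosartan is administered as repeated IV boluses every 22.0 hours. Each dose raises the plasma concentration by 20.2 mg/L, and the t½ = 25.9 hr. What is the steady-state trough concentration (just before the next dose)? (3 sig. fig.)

k = ln 2 / 25.9 = 0.02676 hr⁻¹
Fraction remaining after one interval: e^(−kτ) = e^(−0.02676 × 22.0) = 0.5550
R = 1 / (1 − 0.5550) = 2.247
Css,max = 20.2 × 2.247 = 45.39 mg/L
Css,min = Css,max × e^(−kτ) = 45.39 × 0.5550 ≈ 25.2 mg/L

25.2 mg/L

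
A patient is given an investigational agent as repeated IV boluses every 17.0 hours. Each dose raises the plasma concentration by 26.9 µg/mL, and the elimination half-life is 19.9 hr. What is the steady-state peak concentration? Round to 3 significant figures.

k = ln 2 / 19.9 = 0.03483 hr⁻¹
Fraction remaining after one interval: e^(−kτ) = e^(−0.03483 × 17.0) = 0.5531
R = 1 / (1 − 0.5531) = 2.238
Css,max = 26.9 × 2.238 ≈ 60.2 µg/mL

60.2 µg/mL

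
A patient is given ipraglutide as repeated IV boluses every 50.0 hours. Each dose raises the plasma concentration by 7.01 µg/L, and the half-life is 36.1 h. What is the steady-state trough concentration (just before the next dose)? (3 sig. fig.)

4.35 µg/L

k = ln 2 / 36.1 = 0.01920 h⁻¹
Fraction remaining after one interval: e^(−kτ) = e^(−0.01920 × 50.0) = 0.3829
R = 1 / (1 − 0.3829) = 1.620
Css,max = 7.01 × 1.620 = 11.36 µg/L
Css,min = Css,max × e^(−kτ) = 11.36 × 0.3829 ≈ 4.35 µg/L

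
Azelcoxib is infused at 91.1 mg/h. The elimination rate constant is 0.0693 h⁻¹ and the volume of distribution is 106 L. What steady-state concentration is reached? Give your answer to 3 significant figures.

CL = k · V = 0.0693 × 106 = 7.346 L/h
Css = rate / CL = 91.1 / 7.346 ≈ 12.4 µg/mL

12.4 µg/mL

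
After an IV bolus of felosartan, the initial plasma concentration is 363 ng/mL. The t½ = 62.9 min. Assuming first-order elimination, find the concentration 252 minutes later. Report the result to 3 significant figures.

k = ln 2 / 62.9 = 0.01102 min⁻¹
252 min is 4.006 half-lives, so C = 363 × (1/2)^4.006 = 363 × 0.06223 ≈ 22.6 ng/mL

22.6 ng/mL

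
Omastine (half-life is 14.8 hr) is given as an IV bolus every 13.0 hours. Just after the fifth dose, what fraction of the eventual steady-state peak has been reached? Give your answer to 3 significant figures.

k = ln 2 / 14.8 = 0.04683 hr⁻¹
f_n = 1 − e^(−nkτ) = 1 − e^(−5 × 0.04683 × 13.0) = 1 − e^(−3.044) = 1 − 0.04763 ≈ 0.952

0.952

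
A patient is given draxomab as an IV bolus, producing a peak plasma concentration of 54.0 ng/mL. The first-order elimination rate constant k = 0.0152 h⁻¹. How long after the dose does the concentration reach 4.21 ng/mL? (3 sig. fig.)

168 hours

C(t) = C₀ e^(−kt)  ⇒  t = ln(C₀/C) / k
t = ln(54.0/4.21) / 0.01520 = 2.552 / 0.01520 ≈ 168 hours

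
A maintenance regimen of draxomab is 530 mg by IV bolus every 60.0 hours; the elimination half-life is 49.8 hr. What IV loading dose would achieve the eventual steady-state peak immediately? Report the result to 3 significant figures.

k = ln 2 / 49.8 = 0.01392 hr⁻¹
Accumulation ratio R = 1 / (1 − e^(−kτ)) = 1 / (1 − e^(−0.01392×60.0)) = 1 / (1 − 0.4338) = 1.766
Loading dose = maintenance dose × R = 530 × 1.766 ≈ 936 mg

936 mg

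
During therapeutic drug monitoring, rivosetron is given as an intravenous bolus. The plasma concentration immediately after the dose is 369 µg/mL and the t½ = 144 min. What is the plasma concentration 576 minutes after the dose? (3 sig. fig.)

23.1 µg/mL

k = ln 2 / 144 = 0.004814 min⁻¹
576 min is 4.000 half-lives, so C = 369 × (1/2)^4.000 = 369 × 0.06250 ≈ 23.1 µg/mL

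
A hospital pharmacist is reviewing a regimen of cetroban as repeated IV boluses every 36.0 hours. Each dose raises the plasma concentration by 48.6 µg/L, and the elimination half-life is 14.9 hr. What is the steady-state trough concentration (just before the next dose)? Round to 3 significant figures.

k = ln 2 / 14.9 = 0.04652 hr⁻¹
Fraction remaining after one interval: e^(−kτ) = e^(−0.04652 × 36.0) = 0.1874
R = 1 / (1 − 0.1874) = 1.231
Css,max = 48.6 × 1.231 = 59.81 µg/L
Css,min = Css,max × e^(−kτ) = 59.81 × 0.1874 ≈ 11.2 µg/L

11.2 µg/L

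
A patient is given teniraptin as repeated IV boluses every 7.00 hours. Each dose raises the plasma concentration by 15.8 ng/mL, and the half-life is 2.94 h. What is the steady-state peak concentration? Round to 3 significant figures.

k = ln 2 / 2.94 = 0.2358 h⁻¹
Fraction remaining after one interval: e^(−kτ) = e^(−0.2358 × 7.00) = 0.1920
R = 1 / (1 − 0.1920) = 1.238
Css,max = 15.8 × 1.238 ≈ 19.6 ng/mL

19.6 ng/mL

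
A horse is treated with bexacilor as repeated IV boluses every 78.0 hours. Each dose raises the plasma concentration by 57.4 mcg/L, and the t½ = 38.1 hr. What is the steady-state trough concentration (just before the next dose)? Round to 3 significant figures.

k = ln 2 / 38.1 = 0.01819 hr⁻¹
Fraction remaining after one interval: e^(−kτ) = e^(−0.01819 × 78.0) = 0.2419
R = 1 / (1 − 0.2419) = 1.319
Css,max = 57.4 × 1.319 = 75.72 mcg/L
Css,min = Css,max × e^(−kτ) = 75.72 × 0.2419 ≈ 18.3 mcg/L

18.3 mcg/L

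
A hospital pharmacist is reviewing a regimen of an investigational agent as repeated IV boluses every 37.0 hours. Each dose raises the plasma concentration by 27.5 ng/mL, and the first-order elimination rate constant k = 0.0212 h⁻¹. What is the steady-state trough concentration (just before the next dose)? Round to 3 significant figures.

23.1 ng/mL

Fraction remaining after one interval: e^(−kτ) = e^(−0.02120 × 37.0) = 0.4564
R = 1 / (1 − 0.4564) = 1.840
Css,max = 27.5 × 1.840 = 50.59 ng/mL
Css,min = Css,max × e^(−kτ) = 50.59 × 0.4564 ≈ 23.1 ng/mL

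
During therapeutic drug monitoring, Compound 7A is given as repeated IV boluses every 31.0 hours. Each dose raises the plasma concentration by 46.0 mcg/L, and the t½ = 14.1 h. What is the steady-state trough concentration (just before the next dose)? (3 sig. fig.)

12.8 mcg/L

k = ln 2 / 14.1 = 0.04916 h⁻¹
Fraction remaining after one interval: e^(−kτ) = e^(−0.04916 × 31.0) = 0.2179
R = 1 / (1 − 0.2179) = 1.279
Css,max = 46.0 × 1.279 = 58.81 mcg/L
Css,min = Css,max × e^(−kτ) = 58.81 × 0.2179 ≈ 12.8 mcg/L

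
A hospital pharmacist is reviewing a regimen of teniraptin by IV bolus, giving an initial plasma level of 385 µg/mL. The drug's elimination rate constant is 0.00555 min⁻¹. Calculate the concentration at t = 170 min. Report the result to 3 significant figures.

C(t) = C₀ e^(−kt) = 385 × e^(−0.005550 × 170) = 385 × e^(−0.9435) = 385 × 0.3893 ≈ 150 µg/mL

150 µg/mL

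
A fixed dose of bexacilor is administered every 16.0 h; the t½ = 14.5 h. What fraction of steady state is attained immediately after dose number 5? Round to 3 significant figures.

0.978

k = ln 2 / 14.5 = 0.04780 h⁻¹
f_n = 1 − e^(−nkτ) = 1 − e^(−5 × 0.04780 × 16.0) = 1 − e^(−3.824) = 1 − 0.02183 ≈ 0.978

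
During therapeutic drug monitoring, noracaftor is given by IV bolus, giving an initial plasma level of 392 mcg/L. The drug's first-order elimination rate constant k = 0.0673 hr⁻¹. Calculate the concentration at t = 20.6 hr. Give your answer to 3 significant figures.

C(t) = C₀ e^(−kt) = 392 × e^(−0.06730 × 20.6) = 392 × e^(−1.386) = 392 × 0.2500 ≈ 98.0 mcg/L

98.0 mcg/L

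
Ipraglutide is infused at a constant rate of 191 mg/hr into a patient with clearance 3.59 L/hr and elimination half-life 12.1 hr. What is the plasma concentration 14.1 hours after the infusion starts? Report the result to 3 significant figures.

Css = rate / CL = 191 / 3.59 = 53.20 µg/mL
k = ln 2 / 12.1 = 0.05728 hr⁻¹
C(t) = Css (1 − e^(−kt)) = 53.20 × (1 − e^(−0.8077)) = 53.20 × 0.5541 ≈ 29.5 µg/mL

29.5 µg/mL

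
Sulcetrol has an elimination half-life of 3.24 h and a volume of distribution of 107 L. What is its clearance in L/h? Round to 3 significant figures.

22.9 L/h

k = ln 2 / t½ = ln 2 / 3.24 = 0.2139 h⁻¹
CL = k · V = 0.2139 × 107 ≈ 22.9 L/h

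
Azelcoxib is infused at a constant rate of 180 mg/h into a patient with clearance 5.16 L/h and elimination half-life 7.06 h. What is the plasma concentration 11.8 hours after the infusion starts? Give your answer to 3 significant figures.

23.9 µg/mL

Css = rate / CL = 180 / 5.16 = 34.88 µg/mL
k = ln 2 / 7.06 = 0.09818 h⁻¹
C(t) = Css (1 − e^(−kt)) = 34.88 × (1 − e^(−1.159)) = 34.88 × 0.6860 ≈ 23.9 µg/mL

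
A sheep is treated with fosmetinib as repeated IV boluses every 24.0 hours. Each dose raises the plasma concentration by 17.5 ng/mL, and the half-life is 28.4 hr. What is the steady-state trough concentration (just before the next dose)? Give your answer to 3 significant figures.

22.0 ng/mL

k = ln 2 / 28.4 = 0.02441 hr⁻¹
Fraction remaining after one interval: e^(−kτ) = e^(−0.02441 × 24.0) = 0.5567
R = 1 / (1 − 0.5567) = 2.256
Css,max = 17.5 × 2.256 = 39.48 ng/mL
Css,min = Css,max × e^(−kτ) = 39.48 × 0.5567 ≈ 22.0 ng/mL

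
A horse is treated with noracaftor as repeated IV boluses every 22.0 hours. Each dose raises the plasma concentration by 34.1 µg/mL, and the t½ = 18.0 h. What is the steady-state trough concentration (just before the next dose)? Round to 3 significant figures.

25.6 µg/mL

k = ln 2 / 18.0 = 0.03851 h⁻¹
Fraction remaining after one interval: e^(−kτ) = e^(−0.03851 × 22.0) = 0.4286
R = 1 / (1 − 0.4286) = 1.750
Css,max = 34.1 × 1.750 = 59.68 µg/mL
Css,min = Css,max × e^(−kτ) = 59.68 × 0.4286 ≈ 25.6 µg/mL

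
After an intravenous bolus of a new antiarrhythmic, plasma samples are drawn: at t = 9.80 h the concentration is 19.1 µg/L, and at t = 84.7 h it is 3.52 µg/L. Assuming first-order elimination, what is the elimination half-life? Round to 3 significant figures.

k = ln(C₁/C₂) / (t₂ − t₁) = ln(19.1/3.52) / (84.7 − 9.80)
  = 1.691 / 74.90 = 0.02258 h⁻¹
t½ = ln 2 / k = ln 2 / 0.02258 ≈ 30.7 hours

30.7 hours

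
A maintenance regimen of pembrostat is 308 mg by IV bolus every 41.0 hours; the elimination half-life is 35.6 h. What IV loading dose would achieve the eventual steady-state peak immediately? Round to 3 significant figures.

k = ln 2 / 35.6 = 0.01947 h⁻¹
Accumulation ratio R = 1 / (1 − e^(−kτ)) = 1 / (1 − e^(−0.01947×41.0)) = 1 / (1 − 0.4501) = 1.819
Loading dose = maintenance dose × R = 308 × 1.819 ≈ 560 mg

560 mg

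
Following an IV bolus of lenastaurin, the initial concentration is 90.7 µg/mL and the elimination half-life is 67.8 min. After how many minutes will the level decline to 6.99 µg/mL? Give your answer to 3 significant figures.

k = ln 2 / 67.8 = 0.01022 min⁻¹
C(t) = C₀ e^(−kt)  ⇒  t = ln(C₀/C) / k
t = ln(90.7/6.99) / 0.01022 = 2.563 / 0.01022 ≈ 251 minutes

251 minutes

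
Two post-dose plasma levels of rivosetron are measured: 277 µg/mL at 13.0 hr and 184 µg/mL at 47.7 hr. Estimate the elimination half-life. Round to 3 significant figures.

k = ln(C₁/C₂) / (t₂ − t₁) = ln(277/184) / (47.7 − 13.0)
  = 0.4091 / 34.70 = 0.01179 hr⁻¹
t½ = ln 2 / k = ln 2 / 0.01179 ≈ 58.8 hours

58.8 hours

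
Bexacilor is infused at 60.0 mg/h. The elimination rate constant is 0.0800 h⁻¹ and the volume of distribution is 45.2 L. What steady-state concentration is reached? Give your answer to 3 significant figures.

CL = k · V = 0.0800 × 45.2 = 3.616 L/h
Css = rate / CL = 60.0 / 3.616 ≈ 16.6 mg/L

16.6 mg/L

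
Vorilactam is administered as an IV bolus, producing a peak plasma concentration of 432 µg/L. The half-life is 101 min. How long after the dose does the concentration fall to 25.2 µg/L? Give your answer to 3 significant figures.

k = ln 2 / 101 = 0.006863 min⁻¹
C(t) = C₀ e^(−kt)  ⇒  t = ln(C₀/C) / k
t = ln(432/25.2) / 0.006863 = 2.842 / 0.006863 ≈ 414 minutes

414 minutes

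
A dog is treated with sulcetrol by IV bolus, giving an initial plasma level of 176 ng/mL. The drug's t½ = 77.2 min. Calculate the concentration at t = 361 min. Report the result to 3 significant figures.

6.88 ng/mL

k = ln 2 / 77.2 = 0.008979 min⁻¹
361 min is 4.676 half-lives, so C = 176 × (1/2)^4.676 = 176 × 0.03911 ≈ 6.88 ng/mL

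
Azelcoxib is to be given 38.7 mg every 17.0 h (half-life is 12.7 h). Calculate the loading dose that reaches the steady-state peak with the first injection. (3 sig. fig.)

k = ln 2 / 12.7 = 0.05458 h⁻¹
Accumulation ratio R = 1 / (1 − e^(−kτ)) = 1 / (1 − e^(−0.05458×17.0)) = 1 / (1 − 0.3954) = 1.654
Loading dose = maintenance dose × R = 38.7 × 1.654 ≈ 64.0 mg

64.0 mg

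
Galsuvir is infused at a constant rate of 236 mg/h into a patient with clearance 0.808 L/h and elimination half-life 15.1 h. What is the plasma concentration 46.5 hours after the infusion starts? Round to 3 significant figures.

Css = rate / CL = 236 / 0.808 = 292.1 µg/mL
k = ln 2 / 15.1 = 0.04590 h⁻¹
C(t) = Css (1 − e^(−kt)) = 292.1 × (1 − e^(−2.135)) = 292.1 × 0.8817 ≈ 258 µg/mL

258 µg/mL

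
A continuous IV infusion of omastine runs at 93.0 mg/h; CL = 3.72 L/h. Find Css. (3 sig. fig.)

Css = infusion rate / CL = 93.0 / 3.72 ≈ 25.0 µg/mL

25.0 µg/mL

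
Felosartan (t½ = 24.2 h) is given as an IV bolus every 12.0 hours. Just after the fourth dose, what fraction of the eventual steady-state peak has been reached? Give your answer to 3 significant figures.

k = ln 2 / 24.2 = 0.02864 h⁻¹
f_n = 1 − e^(−nkτ) = 1 − e^(−4 × 0.02864 × 12.0) = 1 − e^(−1.375) = 1 − 0.2529 ≈ 0.747

0.747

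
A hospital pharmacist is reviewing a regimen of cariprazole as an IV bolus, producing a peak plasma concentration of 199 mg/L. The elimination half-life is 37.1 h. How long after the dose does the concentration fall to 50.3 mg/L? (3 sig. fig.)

k = ln 2 / 37.1 = 0.01868 h⁻¹
C(t) = C₀ e^(−kt)  ⇒  t = ln(C₀/C) / k
t = ln(199/50.3) / 0.01868 = 1.375 / 0.01868 ≈ 73.6 hours

73.6 hours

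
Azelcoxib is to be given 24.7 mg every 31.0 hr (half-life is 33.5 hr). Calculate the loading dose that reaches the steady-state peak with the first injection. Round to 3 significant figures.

k = ln 2 / 33.5 = 0.02069 hr⁻¹
Accumulation ratio R = 1 / (1 − e^(−kτ)) = 1 / (1 − e^(−0.02069×31.0)) = 1 / (1 − 0.5265) = 2.112
Loading dose = maintenance dose × R = 24.7 × 2.112 ≈ 52.2 mg

52.2 mg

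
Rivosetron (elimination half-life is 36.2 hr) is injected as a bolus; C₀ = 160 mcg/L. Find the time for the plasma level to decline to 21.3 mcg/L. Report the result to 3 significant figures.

k = ln 2 / 36.2 = 0.01915 hr⁻¹
C(t) = C₀ e^(−kt)  ⇒  t = ln(C₀/C) / k
t = ln(160/21.3) / 0.01915 = 2.016 / 0.01915 ≈ 105 hours

105 hours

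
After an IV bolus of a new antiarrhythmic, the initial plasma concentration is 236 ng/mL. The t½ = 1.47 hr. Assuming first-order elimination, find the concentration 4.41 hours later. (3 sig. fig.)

k = ln 2 / 1.47 = 0.4715 hr⁻¹
C(t) = C₀ e^(−kt) = 236 × e^(−0.4715 × 4.41) = 236 × e^(−2.079) = 236 × 0.1250 ≈ 29.5 ng/mL

29.5 ng/mL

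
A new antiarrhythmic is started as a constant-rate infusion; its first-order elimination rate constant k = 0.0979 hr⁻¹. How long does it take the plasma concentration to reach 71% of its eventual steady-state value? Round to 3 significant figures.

f = 1 − e^(−kt)  ⇒  t = −ln(1 − f) / k
t = −ln(1 − 0.71) / 0.09790 = 1.238 / 0.09790 ≈ 12.6 hours

12.6 hours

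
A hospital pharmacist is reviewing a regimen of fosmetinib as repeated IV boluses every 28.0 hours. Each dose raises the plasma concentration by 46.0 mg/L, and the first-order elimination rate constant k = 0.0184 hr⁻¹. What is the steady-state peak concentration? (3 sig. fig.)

114 mg/L

Fraction remaining after one interval: e^(−kτ) = e^(−0.01840 × 28.0) = 0.5974
R = 1 / (1 − 0.5974) = 2.484
Css,max = 46.0 × 2.484 ≈ 114 mg/L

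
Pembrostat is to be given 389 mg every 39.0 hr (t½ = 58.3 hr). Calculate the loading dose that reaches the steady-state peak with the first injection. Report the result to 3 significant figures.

1050 mg

k = ln 2 / 58.3 = 0.01189 hr⁻¹
Accumulation ratio R = 1 / (1 − e^(−kτ)) = 1 / (1 − e^(−0.01189×39.0)) = 1 / (1 − 0.6290) = 2.695
Loading dose = maintenance dose × R = 389 × 2.695 ≈ 1050 mg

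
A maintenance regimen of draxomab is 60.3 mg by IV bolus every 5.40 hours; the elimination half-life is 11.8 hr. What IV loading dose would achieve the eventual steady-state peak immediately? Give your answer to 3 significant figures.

222 mg

k = ln 2 / 11.8 = 0.05874 hr⁻¹
Accumulation ratio R = 1 / (1 − e^(−kτ)) = 1 / (1 − e^(−0.05874×5.40)) = 1 / (1 − 0.7282) = 3.679
Loading dose = maintenance dose × R = 60.3 × 3.679 ≈ 222 mg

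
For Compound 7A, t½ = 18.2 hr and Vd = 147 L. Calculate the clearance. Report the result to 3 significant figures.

k = ln 2 / t½ = ln 2 / 18.2 = 0.03809 hr⁻¹
CL = k · V = 0.03809 × 147 ≈ 5.60 L/hr

5.60 L/hr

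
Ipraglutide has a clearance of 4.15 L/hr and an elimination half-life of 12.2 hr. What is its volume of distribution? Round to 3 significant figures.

k = ln 2 / t½ = ln 2 / 12.2 = 0.05682 hr⁻¹
V = CL / k = 4.15 / 0.05682 ≈ 73.0 L

73.0 L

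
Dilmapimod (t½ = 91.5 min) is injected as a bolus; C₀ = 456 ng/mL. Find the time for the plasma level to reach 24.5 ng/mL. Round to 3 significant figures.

386 minutes

k = ln 2 / 91.5 = 0.007575 min⁻¹
C(t) = C₀ e^(−kt)  ⇒  t = ln(C₀/C) / k
t = ln(456/24.5) / 0.007575 = 2.924 / 0.007575 ≈ 386 minutes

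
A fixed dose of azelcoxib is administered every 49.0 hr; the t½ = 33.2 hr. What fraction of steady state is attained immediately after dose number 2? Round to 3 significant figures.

0.871

k = ln 2 / 33.2 = 0.02088 hr⁻¹
f_n = 1 − e^(−nkτ) = 1 − e^(−2 × 0.02088 × 49.0) = 1 − e^(−2.046) = 1 − 0.1292 ≈ 0.871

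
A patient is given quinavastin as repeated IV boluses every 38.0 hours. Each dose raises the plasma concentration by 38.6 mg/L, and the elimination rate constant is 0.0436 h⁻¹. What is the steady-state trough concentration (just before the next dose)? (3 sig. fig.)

Fraction remaining after one interval: e^(−kτ) = e^(−0.04360 × 38.0) = 0.1907
R = 1 / (1 − 0.1907) = 1.236
Css,max = 38.6 × 1.236 = 47.70 mg/L
Css,min = Css,max × e^(−kτ) = 47.70 × 0.1907 ≈ 9.10 mg/L

9.10 mg/L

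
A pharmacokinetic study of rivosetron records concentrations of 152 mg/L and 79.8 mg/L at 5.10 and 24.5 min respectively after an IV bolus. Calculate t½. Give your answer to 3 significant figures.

20.9 minutes

k = ln(C₁/C₂) / (t₂ − t₁) = ln(152/79.8) / (24.5 − 5.10)
  = 0.6444 / 19.40 = 0.03321 min⁻¹
t½ = ln 2 / k = ln 2 / 0.03321 ≈ 20.9 minutes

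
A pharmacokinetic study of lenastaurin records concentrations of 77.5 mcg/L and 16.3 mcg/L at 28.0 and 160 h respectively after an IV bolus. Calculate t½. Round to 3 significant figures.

58.7 hours

k = ln(C₁/C₂) / (t₂ − t₁) = ln(77.5/16.3) / (160 − 28.0)
  = 1.559 / 132.0 = 0.01181 h⁻¹
t½ = ln 2 / k = ln 2 / 0.01181 ≈ 58.7 hours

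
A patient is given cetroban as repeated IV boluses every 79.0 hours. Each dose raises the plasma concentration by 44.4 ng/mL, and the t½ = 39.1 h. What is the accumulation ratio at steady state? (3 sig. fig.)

1.33

k = ln 2 / 39.1 = 0.01773 h⁻¹
Fraction remaining after one interval: e^(−kτ) = e^(−0.01773 × 79.0) = 0.2465
R = 1 / (1 − 0.2465) = 1 / 0.7535 ≈ 1.33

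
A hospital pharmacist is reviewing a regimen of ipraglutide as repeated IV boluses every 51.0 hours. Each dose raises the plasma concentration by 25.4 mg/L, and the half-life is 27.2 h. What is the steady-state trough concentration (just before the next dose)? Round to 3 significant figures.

k = ln 2 / 27.2 = 0.02548 h⁻¹
Fraction remaining after one interval: e^(−kτ) = e^(−0.02548 × 51.0) = 0.2726
R = 1 / (1 − 0.2726) = 1.375
Css,max = 25.4 × 1.375 = 34.92 mg/L
Css,min = Css,max × e^(−kτ) = 34.92 × 0.2726 ≈ 9.52 mg/L

9.52 mg/L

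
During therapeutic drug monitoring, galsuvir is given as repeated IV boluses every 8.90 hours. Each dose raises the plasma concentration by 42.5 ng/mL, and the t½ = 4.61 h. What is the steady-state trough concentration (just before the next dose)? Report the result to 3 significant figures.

k = ln 2 / 4.61 = 0.1504 h⁻¹
Fraction remaining after one interval: e^(−kτ) = e^(−0.1504 × 8.90) = 0.2623
R = 1 / (1 − 0.2623) = 1.356
Css,max = 42.5 × 1.356 = 57.61 ng/mL
Css,min = Css,max × e^(−kτ) = 57.61 × 0.2623 ≈ 15.1 ng/mL

15.1 ng/mL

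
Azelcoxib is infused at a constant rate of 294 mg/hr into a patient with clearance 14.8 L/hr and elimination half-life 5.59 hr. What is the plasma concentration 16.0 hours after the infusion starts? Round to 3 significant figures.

17.1 µg/mL

Css = rate / CL = 294 / 14.8 = 19.86 µg/mL
k = ln 2 / 5.59 = 0.1240 hr⁻¹
C(t) = Css (1 − e^(−kt)) = 19.86 × (1 − e^(−1.984)) = 19.86 × 0.8625 ≈ 17.1 µg/mL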